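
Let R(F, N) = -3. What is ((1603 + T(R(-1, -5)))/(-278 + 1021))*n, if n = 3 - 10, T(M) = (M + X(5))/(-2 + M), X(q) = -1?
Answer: -56133/3715 ≈ -15.110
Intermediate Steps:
T(M) = (-1 + M)/(-2 + M) (T(M) = (M - 1)/(-2 + M) = (-1 + M)/(-2 + M))
n = -7
((1603 + T(R(-1, -5)))/(-278 + 1021))*n = ((1603 + (-1 - 3)/(-2 - 3))/(-278 + 1021))*(-7) = ((1603 - 4/(-5))/743)*(-7) = ((1603 - ⅕*(-4))*(1/743))*(-7) = ((1603 + ⅘)*(1/743))*(-7) = ((8019/5)*(1/743))*(-7) = (8019/3715)*(-7) = -56133/3715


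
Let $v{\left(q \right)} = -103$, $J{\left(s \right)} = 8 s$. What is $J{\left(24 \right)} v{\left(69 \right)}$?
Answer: $-19776$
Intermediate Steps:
$J{\left(24 \right)} v{\left(69 \right)} = 8 \cdot 24 \left(-103\right) = 192 \left(-103\right) = -19776$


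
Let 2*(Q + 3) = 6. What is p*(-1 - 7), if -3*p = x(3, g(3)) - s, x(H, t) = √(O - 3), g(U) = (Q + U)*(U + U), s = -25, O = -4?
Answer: 200/3 + 8*I*√7/3 ≈ 66.667 + 7.0553*I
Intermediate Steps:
Q = 0 (Q = -3 + (½)*6 = -3 + 3 = 0)
g(U) = 2*U² (g(U) = (0 + U)*(U + U) = U*(2*U) = 2*U²)
x(H, t) = I*√7 (x(H, t) = √(-4 - 3) = √(-7) = I*√7)
p = -25/3 - I*√7/3 (p = -(I*√7 - 1*(-25))/3 = -(I*√7 + 25)/3 = -(25 + I*√7)/3 = -25/3 - I*√7/3 ≈ -8.3333 - 0.88192*I)
p*(-1 - 7) = (-25/3 - I*√7/3)*(-1 - 7) = (-25/3 - I*√7/3)*(-8) = 200/3 + 8*I*√7/3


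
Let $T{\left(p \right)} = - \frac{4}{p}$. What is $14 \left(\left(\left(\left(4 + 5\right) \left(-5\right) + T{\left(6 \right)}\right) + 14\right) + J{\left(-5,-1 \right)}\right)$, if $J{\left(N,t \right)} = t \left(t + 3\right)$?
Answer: $- \frac{1414}{3} \approx -471.33$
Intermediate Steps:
$J{\left(N,t \right)} = t \left(3 + t\right)$
$14 \left(\left(\left(\left(4 + 5\right) \left(-5\right) + T{\left(6 \right)}\right) + 14\right) + J{\left(-5,-1 \right)}\right) = 14 \left(\left(\left(\left(4 + 5\right) \left(-5\right) - \frac{4}{6}\right) + 14\right) - \left(3 - 1\right)\right) = 14 \left(\left(\left(9 \left(-5\right) - \frac{2}{3}\right) + 14\right) - 2\right) = 14 \left(\left(\left(-45 - \frac{2}{3}\right) + 14\right) - 2\right) = 14 \left(\left(- \frac{137}{3} + 14\right) - 2\right) = 14 \left(- \frac{95}{3} - 2\right) = 14 \left(- \frac{101}{3}\right) = - \frac{1414}{3}$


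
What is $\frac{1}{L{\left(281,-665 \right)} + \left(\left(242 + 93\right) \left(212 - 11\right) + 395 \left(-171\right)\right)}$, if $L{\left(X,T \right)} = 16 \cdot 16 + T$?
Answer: $- \frac{1}{619} \approx -0.0016155$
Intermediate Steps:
$L{\left(X,T \right)} = 256 + T$
$\frac{1}{L{\left(281,-665 \right)} + \left(\left(242 + 93\right) \left(212 - 11\right) + 395 \left(-171\right)\right)} = \frac{1}{\left(256 - 665\right) + \left(\left(242 + 93\right) \left(212 - 11\right) + 395 \left(-171\right)\right)} = \frac{1}{-409 + \left(335 \cdot 201 - 67545\right)} = \frac{1}{-409 + \left(67335 - 67545\right)} = \frac{1}{-409 - 210} = \frac{1}{-619} = - \frac{1}{619}$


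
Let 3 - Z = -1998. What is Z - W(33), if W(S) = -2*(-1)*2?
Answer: 1997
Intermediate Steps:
Z = 2001 (Z = 3 - 1*(-1998) = 3 + 1998 = 2001)
W(S) = 4 (W(S) = 2*2 = 4)
Z - W(33) = 2001 - 1*4 = 2001 - 4 = 1997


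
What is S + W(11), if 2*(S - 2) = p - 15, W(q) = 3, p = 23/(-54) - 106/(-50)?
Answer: -4463/2700 ≈ -1.6530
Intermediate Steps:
p = 2287/1350 (p = 23*(-1/54) - 106*(-1/50) = -23/54 + 53/25 = 2287/1350 ≈ 1.6941)
S = -12563/2700 (S = 2 + (2287/1350 - 15)/2 = 2 + (1/2)*(-17963/1350) = 2 - 17963/2700 = -12563/2700 ≈ -4.6530)
S + W(11) = -12563/2700 + 3 = -4463/2700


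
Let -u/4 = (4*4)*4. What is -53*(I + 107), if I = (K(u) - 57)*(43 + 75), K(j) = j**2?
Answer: -409511337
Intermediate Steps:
u = -256 (u = -4*4*4*4 = -64*4 = -4*64 = -256)
I = 7726522 (I = ((-256)**2 - 57)*(43 + 75) = (65536 - 57)*118 = 65479*118 = 7726522)
-53*(I + 107) = -53*(7726522 + 107) = -53*7726629 = -409511337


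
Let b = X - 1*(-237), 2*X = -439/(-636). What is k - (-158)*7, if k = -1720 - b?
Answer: -1082911/1272 ≈ -851.34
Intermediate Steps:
X = 439/1272 (X = (-439/(-636))/2 = (-439*(-1/636))/2 = (½)*(439/636) = 439/1272 ≈ 0.34513)
b = 301903/1272 (b = 439/1272 - 1*(-237) = 439/1272 + 237 = 301903/1272 ≈ 237.35)
k = -2489743/1272 (k = -1720 - 1*301903/1272 = -1720 - 301903/1272 = -2489743/1272 ≈ -1957.3)
k - (-158)*7 = -2489743/1272 - (-158)*7 = -2489743/1272 - 1*(-1106) = -2489743/1272 + 1106 = -1082911/1272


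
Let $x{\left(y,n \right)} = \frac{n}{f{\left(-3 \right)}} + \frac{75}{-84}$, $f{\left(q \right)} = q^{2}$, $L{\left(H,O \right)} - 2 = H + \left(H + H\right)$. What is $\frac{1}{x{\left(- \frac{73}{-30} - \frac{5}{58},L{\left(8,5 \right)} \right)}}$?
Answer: $\frac{252}{503} \approx 0.50099$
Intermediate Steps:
$L{\left(H,O \right)} = 2 + 3 H$ ($L{\left(H,O \right)} = 2 + \left(H + \left(H + H\right)\right) = 2 + \left(H + 2 H\right) = 2 + 3 H$)
$x{\left(y,n \right)} = - \frac{25}{28} + \frac{n}{9}$ ($x{\left(y,n \right)} = \frac{n}{\left(-3\right)^{2}} + \frac{75}{-84} = \frac{n}{9} + 75 \left(- \frac{1}{84}\right) = n \frac{1}{9} - \frac{25}{28} = \frac{n}{9} - \frac{25}{28} = - \frac{25}{28} + \frac{n}{9}$)
$\frac{1}{x{\left(- \frac{73}{-30} - \frac{5}{58},L{\left(8,5 \right)} \right)}} = \frac{1}{- \frac{25}{28} + \frac{2 + 3 \cdot 8}{9}} = \frac{1}{- \frac{25}{28} + \frac{2 + 24}{9}} = \frac{1}{- \frac{25}{28} + \frac{1}{9} \cdot 26} = \frac{1}{- \frac{25}{28} + \frac{26}{9}} = \frac{1}{\frac{503}{252}} = \frac{252}{503}$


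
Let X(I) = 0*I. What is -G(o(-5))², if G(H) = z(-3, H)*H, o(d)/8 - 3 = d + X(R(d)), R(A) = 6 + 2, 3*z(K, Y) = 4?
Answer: -4096/9 ≈ -455.11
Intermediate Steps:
z(K, Y) = 4/3 (z(K, Y) = (⅓)*4 = 4/3)
R(A) = 8
X(I) = 0
o(d) = 24 + 8*d (o(d) = 24 + 8*(d + 0) = 24 + 8*d)
G(H) = 4*H/3
-G(o(-5))² = -(4*(24 + 8*(-5))/3)² = -(4*(24 - 40)/3)² = -((4/3)*(-16))² = -(-64/3)² = -1*4096/9 = -4096/9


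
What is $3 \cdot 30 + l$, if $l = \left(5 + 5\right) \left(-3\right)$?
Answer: $60$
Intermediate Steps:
$l = -30$ ($l = 10 \left(-3\right) = -30$)
$3 \cdot 30 + l = 3 \cdot 30 - 30 = 90 - 30 = 60$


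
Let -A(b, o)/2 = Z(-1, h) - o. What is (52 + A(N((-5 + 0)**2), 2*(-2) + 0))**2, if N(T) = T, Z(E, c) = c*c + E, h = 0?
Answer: 2116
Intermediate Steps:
Z(E, c) = E + c**2 (Z(E, c) = c**2 + E = E + c**2)
A(b, o) = 2 + 2*o (A(b, o) = -2*((-1 + 0**2) - o) = -2*((-1 + 0) - o) = -2*(-1 - o) = 2 + 2*o)
(52 + A(N((-5 + 0)**2), 2*(-2) + 0))**2 = (52 + (2 + 2*(2*(-2) + 0)))**2 = (52 + (2 + 2*(-4 + 0)))**2 = (52 + (2 + 2*(-4)))**2 = (52 + (2 - 8))**2 = (52 - 6)**2 = 46**2 = 2116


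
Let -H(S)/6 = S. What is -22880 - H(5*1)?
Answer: -22850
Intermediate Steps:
H(S) = -6*S
-22880 - H(5*1) = -22880 - (-6)*5*1 = -22880 - (-6)*5 = -22880 - 1*(-30) = -22880 + 30 = -22850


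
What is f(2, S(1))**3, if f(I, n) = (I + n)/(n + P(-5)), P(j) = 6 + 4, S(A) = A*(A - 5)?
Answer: -1/27 ≈ -0.037037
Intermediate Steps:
S(A) = A*(-5 + A)
P(j) = 10
f(I, n) = (I + n)/(10 + n) (f(I, n) = (I + n)/(n + 10) = (I + n)/(10 + n))
f(2, S(1))**3 = ((2 + 1*(-5 + 1))/(10 + 1*(-5 + 1)))**3 = ((2 + 1*(-4))/(10 + 1*(-4)))**3 = ((2 - 4)/(10 - 4))**3 = (-2/6)**3 = ((1/6)*(-2))**3 = (-1/3)**3 = -1/27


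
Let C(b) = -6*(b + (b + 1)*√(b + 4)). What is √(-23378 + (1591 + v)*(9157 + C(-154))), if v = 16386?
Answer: √(181202759 + 82514430*I*√6) ≈ 15044.0 + 6717.5*I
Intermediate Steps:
C(b) = -6*b - 6*√(4 + b)*(1 + b) (C(b) = -6*(b + (1 + b)*√(4 + b)) = -6*(b + √(4 + b)*(1 + b)) = -6*b - 6*√(4 + b)*(1 + b))
√(-23378 + (1591 + v)*(9157 + C(-154))) = √(-23378 + (1591 + 16386)*(9157 + (-6*(-154) - 6*√(4 - 154) - 6*(-154)*√(4 - 154)))) = √(-23378 + 17977*(9157 + (924 - 30*I*√6 - 6*(-154)*√(-150)))) = √(-23378 + 17977*(9157 + (924 - 30*I*√6 - 6*(-154)*5*I*√6))) = √(-23378 + 17977*(9157 + (924 - 30*I*√6 + 4620*I*√6))) = √(-23378 + 17977*(9157 + (924 + 4590*I*√6))) = √(-23378 + 17977*(10081 + 4590*I*√6)) = √(-23378 + (181226137 + 82514430*I*√6)) = √(181202759 + 82514430*I*√6)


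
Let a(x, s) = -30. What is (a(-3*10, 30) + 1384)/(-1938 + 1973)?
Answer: 1354/35 ≈ 38.686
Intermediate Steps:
(a(-3*10, 30) + 1384)/(-1938 + 1973) = (-30 + 1384)/(-1938 + 1973) = 1354/35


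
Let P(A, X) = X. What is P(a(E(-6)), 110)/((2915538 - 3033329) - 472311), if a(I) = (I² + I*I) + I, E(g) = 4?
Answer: -55/295051 ≈ -0.00018641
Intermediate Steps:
a(I) = I + 2*I² (a(I) = (I² + I²) + I = 2*I² + I = I + 2*I²)
P(a(E(-6)), 110)/((2915538 - 3033329) - 472311) = 110/((2915538 - 3033329) - 472311) = 110/(-117791 - 472311) = 110/(-590102) = 110*(-1/590102) = -55/295051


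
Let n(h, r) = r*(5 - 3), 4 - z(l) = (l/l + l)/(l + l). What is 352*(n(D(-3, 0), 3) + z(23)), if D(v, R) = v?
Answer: 76736/23 ≈ 3336.3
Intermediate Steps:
z(l) = 4 - (1 + l)/(2*l) (z(l) = 4 - (l/l + l)/(l + l) = 4 - (1 + l)/(2*l))
n(h, r) = 2*r (n(h, r) = r*2 = 2*r)
352*(n(D(-3, 0), 3) + z(23)) = 352*(2*3 + (½)*(-1 + 7*23)/23) = 352*(6 + (½)*(1/23)*(-1 + 161)) = 352*(6 + (½)*(1/23)*160) = 352*(6 + 80/23) = 352*(218/23) = 76736/23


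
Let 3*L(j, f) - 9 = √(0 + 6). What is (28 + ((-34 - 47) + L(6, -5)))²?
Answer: (150 - √6)²/9 ≈ 2419.0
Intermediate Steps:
L(j, f) = 3 + √6/3 (L(j, f) = 3 + √(0 + 6)/3 = 3 + √6/3)
(28 + ((-34 - 47) + L(6, -5)))² = (28 + ((-34 - 47) + (3 + √6/3)))² = (28 + (-81 + (3 + √6/3)))² = (28 + (-78 + √6/3))² = (-50 + √6/3)²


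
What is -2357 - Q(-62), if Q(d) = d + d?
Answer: -2233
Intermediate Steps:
Q(d) = 2*d
-2357 - Q(-62) = -2357 - 2*(-62) = -2357 - 1*(-124) = -2357 + 124 = -2233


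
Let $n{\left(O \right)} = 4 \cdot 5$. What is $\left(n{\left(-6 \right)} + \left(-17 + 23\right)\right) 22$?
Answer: $572$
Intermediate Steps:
$n{\left(O \right)} = 20$
$\left(n{\left(-6 \right)} + \left(-17 + 23\right)\right) 22 = \left(20 + \left(-17 + 23\right)\right) 22 = \left(20 + 6\right) 22 = 26 \cdot 22 = 572$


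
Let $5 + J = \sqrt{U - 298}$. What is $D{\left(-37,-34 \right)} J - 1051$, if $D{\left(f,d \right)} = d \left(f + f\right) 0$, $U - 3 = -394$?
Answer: $-1051$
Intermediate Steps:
$U = -391$ ($U = 3 - 394 = -391$)
$J = -5 + i \sqrt{689}$ ($J = -5 + \sqrt{-391 - 298} = -5 + \sqrt{-689} = -5 + i \sqrt{689} \approx -5.0 + 26.249 i$)
$D{\left(f,d \right)} = 0$ ($D{\left(f,d \right)} = d 2 f 0 = 2 d f 0 = 0$)
$D{\left(-37,-34 \right)} J - 1051 = 0 \left(-5 + i \sqrt{689}\right) - 1051 = 0 - 1051 = -1051$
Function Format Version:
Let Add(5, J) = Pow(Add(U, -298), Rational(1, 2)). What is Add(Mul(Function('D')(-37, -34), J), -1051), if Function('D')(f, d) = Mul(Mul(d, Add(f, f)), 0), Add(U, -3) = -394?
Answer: -1051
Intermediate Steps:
U = -391 (U = Add(3, -394) = -391)
J = Add(-5, Mul(I, Pow(689, Rational(1, 2)))) (J = Add(-5, Pow(Add(-391, -298), Rational(1, 2))) = Add(-5, Pow(-689, Rational(1, 2))) = Add(-5, Mul(I, Pow(689, Rational(1, 2)))) ≈ Add(-5.0000, Mul(26.249, I)))
Function('D')(f, d) = 0 (Function('D')(f, d) = Mul(Mul(d, Mul(2, f)), 0) = Mul(Mul(2, d, f), 0) = 0)
Add(Mul(Function('D')(-37, -34), J), -1051) = Add(Mul(0, Add(-5, Mul(I, Pow(689, Rational(1, 2))))), -1051) = Add(0, -1051) = -1051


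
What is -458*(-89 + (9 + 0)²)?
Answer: 3664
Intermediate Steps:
-458*(-89 + (9 + 0)²) = -458*(-89 + 9²) = -458*(-89 + 81) = -458*(-8) = 3664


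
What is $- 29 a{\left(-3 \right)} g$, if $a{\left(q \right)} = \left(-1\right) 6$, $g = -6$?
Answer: $-1044$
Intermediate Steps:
$a{\left(q \right)} = -6$
$- 29 a{\left(-3 \right)} g = \left(-29\right) \left(-6\right) \left(-6\right) = 174 \left(-6\right) = -1044$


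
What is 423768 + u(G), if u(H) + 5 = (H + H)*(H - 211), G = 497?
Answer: 708047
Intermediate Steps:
u(H) = -5 + 2*H*(-211 + H) (u(H) = -5 + (H + H)*(H - 211) = -5 + (2*H)*(-211 + H) = -5 + 2*H*(-211 + H))
423768 + u(G) = 423768 + (-5 - 422*497 + 2*497**2) = 423768 + (-5 - 209734 + 2*247009) = 423768 + (-5 - 209734 + 494018) = 423768 + 284279 = 708047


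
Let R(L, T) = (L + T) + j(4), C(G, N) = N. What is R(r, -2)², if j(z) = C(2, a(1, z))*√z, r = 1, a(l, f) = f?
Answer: 49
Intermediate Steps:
j(z) = z^(3/2) (j(z) = z*√z = z^(3/2))
R(L, T) = 8 + L + T (R(L, T) = (L + T) + 4^(3/2) = (L + T) + 8 = 8 + L + T)
R(r, -2)² = (8 + 1 - 2)² = 7² = 49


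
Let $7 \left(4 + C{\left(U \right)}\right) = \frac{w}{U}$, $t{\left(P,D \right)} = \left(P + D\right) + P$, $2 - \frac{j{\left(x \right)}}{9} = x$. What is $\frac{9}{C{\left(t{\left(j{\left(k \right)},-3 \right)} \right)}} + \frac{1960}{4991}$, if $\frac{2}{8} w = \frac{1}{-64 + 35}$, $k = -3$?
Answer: $- \frac{93549197}{50372024} \approx -1.8572$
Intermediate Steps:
$j{\left(x \right)} = 18 - 9 x$
$t{\left(P,D \right)} = D + 2 P$ ($t{\left(P,D \right)} = \left(D + P\right) + P = D + 2 P$)
$w = - \frac{4}{29}$ ($w = \frac{4}{-64 + 35} = \frac{4}{-29} = 4 \left(- \frac{1}{29}\right) = - \frac{4}{29} \approx -0.13793$)
$C{\left(U \right)} = -4 - \frac{4}{203 U}$ ($C{\left(U \right)} = -4 + \frac{\left(- \frac{4}{29}\right) \frac{1}{U}}{7} = -4 - \frac{4}{203 U}$)
$\frac{9}{C{\left(t{\left(j{\left(k \right)},-3 \right)} \right)}} + \frac{1960}{4991} = \frac{9}{-4 - \frac{4}{203 \left(-3 + 2 \left(18 - -27\right)\right)}} + \frac{1960}{4991} = \frac{9}{-4 - \frac{4}{203 \left(-3 + 2 \left(18 + 27\right)\right)}} + 1960 \cdot \frac{1}{4991} = \frac{9}{-4 - \frac{4}{203 \left(-3 + 2 \cdot 45\right)}} + \frac{280}{713} = \frac{9}{-4 - \frac{4}{203 \left(-3 + 90\right)}} + \frac{280}{713} = \frac{9}{-4 - \frac{4}{203 \cdot 87}} + \frac{280}{713} = \frac{9}{-4 - \frac{4}{17661}} + \frac{280}{713} = \frac{9}{- \frac{70648}{17661}} + \frac{280}{713} = 9 \left(- \frac{17661}{70648}\right) + \frac{280}{713} = - \frac{158949}{70648} + \frac{280}{713} = - \frac{93549197}{50372024}$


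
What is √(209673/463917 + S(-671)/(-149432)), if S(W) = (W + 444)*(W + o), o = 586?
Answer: √43097559600482835134/11554007524 ≈ 0.56819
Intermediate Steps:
S(W) = (444 + W)*(586 + W) (S(W) = (W + 444)*(W + 586) = (444 + W)*(586 + W))
√(209673/463917 + S(-671)/(-149432)) = √(209673/463917 + (260184 + (-671)² + 1030*(-671))/(-149432)) = √(209673*(1/463917) + (260184 + 450241 - 691130)*(-1/149432)) = √(69891/154639 + 19295*(-1/149432)) = √(69891/154639 - 19295/149432) = √(7460192407/23108015048) = √43097559600482835134/11554007524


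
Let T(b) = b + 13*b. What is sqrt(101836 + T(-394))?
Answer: 8*sqrt(1505) ≈ 310.35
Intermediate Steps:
T(b) = 14*b
sqrt(101836 + T(-394)) = sqrt(101836 + 14*(-394)) = sqrt(101836 - 5516) = sqrt(96320) = 8*sqrt(1505)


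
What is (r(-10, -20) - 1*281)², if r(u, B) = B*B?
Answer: 14161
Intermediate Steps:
r(u, B) = B²
(r(-10, -20) - 1*281)² = ((-20)² - 1*281)² = (400 - 281)² = 119² = 14161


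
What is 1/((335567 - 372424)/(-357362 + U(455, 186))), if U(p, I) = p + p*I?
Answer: 272277/36857 ≈ 7.3874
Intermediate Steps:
U(p, I) = p + I*p
1/((335567 - 372424)/(-357362 + U(455, 186))) = 1/((335567 - 372424)/(-357362 + 455*(1 + 186))) = 1/(-36857/(-357362 + 455*187)) = 1/(-36857/(-357362 + 85085)) = 1/(-36857/(-272277)) = 1/(-36857*(-1/272277)) = 1/(36857/272277) = 272277/36857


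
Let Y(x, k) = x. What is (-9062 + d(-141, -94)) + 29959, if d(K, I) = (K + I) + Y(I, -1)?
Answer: 20568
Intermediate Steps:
d(K, I) = K + 2*I (d(K, I) = (K + I) + I = (I + K) + I = K + 2*I)
(-9062 + d(-141, -94)) + 29959 = (-9062 + (-141 + 2*(-94))) + 29959 = (-9062 + (-141 - 188)) + 29959 = (-9062 - 329) + 29959 = -9391 + 29959 = 20568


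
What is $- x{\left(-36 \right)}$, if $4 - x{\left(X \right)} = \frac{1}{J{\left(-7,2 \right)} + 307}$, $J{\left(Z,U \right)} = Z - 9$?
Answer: $- \frac{1163}{291} \approx -3.9966$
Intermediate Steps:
$J{\left(Z,U \right)} = -9 + Z$
$x{\left(X \right)} = \frac{1163}{291}$ ($x{\left(X \right)} = 4 - \frac{1}{\left(-9 - 7\right) + 307} = 4 - \frac{1}{-16 + 307} = 4 - \frac{1}{291} = \frac{1163}{291}$)
$- x{\left(-36 \right)} = \left(-1\right) \frac{1163}{291} = - \frac{1163}{291}$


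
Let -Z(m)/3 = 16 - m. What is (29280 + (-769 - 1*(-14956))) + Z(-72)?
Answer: 43203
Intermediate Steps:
Z(m) = -48 + 3*m (Z(m) = -3*(16 - m) = -48 + 3*m)
(29280 + (-769 - 1*(-14956))) + Z(-72) = (29280 + (-769 - 1*(-14956))) + (-48 + 3*(-72)) = (29280 + (-769 + 14956)) + (-48 - 216) = (29280 + 14187) - 264 = 43467 - 264 = 43203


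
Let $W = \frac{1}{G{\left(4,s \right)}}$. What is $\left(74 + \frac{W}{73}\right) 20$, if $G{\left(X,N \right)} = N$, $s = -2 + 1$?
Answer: $\frac{108020}{73} \approx 1479.7$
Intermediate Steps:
$s = -1$
$W = -1$ ($W = \frac{1}{-1} = -1$)
$\left(74 + \frac{W}{73}\right) 20 = \left(74 - \frac{1}{73}\right) 20 = \frac{5401}{73} \cdot 20 = \frac{108020}{73}$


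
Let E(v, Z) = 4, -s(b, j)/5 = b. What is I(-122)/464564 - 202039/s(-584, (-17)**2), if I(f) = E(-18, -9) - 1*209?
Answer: -23465161149/339131720 ≈ -69.192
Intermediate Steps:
s(b, j) = -5*b
I(f) = -205 (I(f) = 4 - 1*209 = 4 - 209 = -205)
I(-122)/464564 - 202039/s(-584, (-17)**2) = -205/464564 - 202039/((-5*(-584))) = -205*1/464564 - 202039/2920 = -205/464564 - 202039*1/2920 = -205/464564 - 202039/2920 = -23465161149/339131720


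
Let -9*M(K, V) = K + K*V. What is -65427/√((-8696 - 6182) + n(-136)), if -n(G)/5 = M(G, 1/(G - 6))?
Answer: 65427*I*√678403722/3184994 ≈ 535.05*I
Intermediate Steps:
M(K, V) = -K/9 - K*V/9 (M(K, V) = -(K + K*V)/9 = -K/9 - K*V/9)
n(G) = 5*G*(1 + 1/(-6 + G))/9 (n(G) = -(-5)*G*(1 + 1/(G - 6))/9 = -(-5)*G*(1 + 1/(-6 + G))/9 = 5*G*(1 + 1/(-6 + G))/9)
-65427/√((-8696 - 6182) + n(-136)) = -65427/√((-8696 - 6182) + (5/9)*(-136)*(-5 - 136)/(-6 - 136)) = -65427/√(-14878 + (5/9)*(-136)*(-141)/(-142)) = -65427/√(-14878 + (5/9)*(-136)*(-1/142)*(-141)) = -65427/√(-14878 - 15980/213) = -65427*(-I*√678403722/3184994) = -(-65427)*I*√678403722/3184994 = 65427*I*√678403722/3184994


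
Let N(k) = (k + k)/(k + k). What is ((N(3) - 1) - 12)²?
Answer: 144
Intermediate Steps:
N(k) = 1 (N(k) = (2*k)/((2*k)) = (2*k)*(1/(2*k)) = 1)
((N(3) - 1) - 12)² = ((1 - 1) - 12)² = (0 - 12)² = (-12)² = 144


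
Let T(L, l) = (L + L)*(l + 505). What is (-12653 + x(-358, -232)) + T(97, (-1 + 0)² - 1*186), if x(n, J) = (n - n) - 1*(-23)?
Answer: 49450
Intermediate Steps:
T(L, l) = 2*L*(505 + l) (T(L, l) = (2*L)*(505 + l) = 2*L*(505 + l))
x(n, J) = 23 (x(n, J) = 0 + 23 = 23)
(-12653 + x(-358, -232)) + T(97, (-1 + 0)² - 1*186) = (-12653 + 23) + 2*97*(505 + ((-1 + 0)² - 1*186)) = -12630 + 2*97*(505 + ((-1)² - 186)) = -12630 + 2*97*(505 + (1 - 186)) = -12630 + 2*97*(505 - 185) = -12630 + 2*97*320 = -12630 + 62080 = 49450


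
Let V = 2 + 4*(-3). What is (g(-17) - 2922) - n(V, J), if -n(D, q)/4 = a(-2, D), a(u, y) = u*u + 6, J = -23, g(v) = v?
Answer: -2899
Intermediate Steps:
V = -10 (V = 2 - 12 = -10)
a(u, y) = 6 + u² (a(u, y) = u² + 6 = 6 + u²)
n(D, q) = -40 (n(D, q) = -4*(6 + (-2)²) = -4*(6 + 4) = -4*10 = -40)
(g(-17) - 2922) - n(V, J) = (-17 - 2922) - 1*(-40) = -2939 + 40 = -2899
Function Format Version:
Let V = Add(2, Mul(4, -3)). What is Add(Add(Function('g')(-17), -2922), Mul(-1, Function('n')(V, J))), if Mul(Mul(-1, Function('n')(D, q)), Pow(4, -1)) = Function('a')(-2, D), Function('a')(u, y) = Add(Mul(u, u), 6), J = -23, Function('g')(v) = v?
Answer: -2899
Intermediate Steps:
V = -10 (V = Add(2, -12) = -10)
Function('a')(u, y) = Add(6, Pow(u, 2)) (Function('a')(u, y) = Add(Pow(u, 2), 6) = Add(6, Pow(u, 2)))
Function('n')(D, q) = -40 (Function('n')(D, q) = Mul(-4, Add(6, Pow(-2, 2))) = Mul(-4, Add(6, 4)) = Mul(-4, 10) = -40)
Add(Add(Function('g')(-17), -2922), Mul(-1, Function('n')(V, J))) = Add(Add(-17, -2922), Mul(-1, -40)) = Add(-2939, 40) = -2899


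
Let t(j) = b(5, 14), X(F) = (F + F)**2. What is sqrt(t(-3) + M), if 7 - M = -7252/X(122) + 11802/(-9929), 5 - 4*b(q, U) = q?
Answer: sqrt(12194250682313)/1211338 ≈ 2.8828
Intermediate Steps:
X(F) = 4*F**2 (X(F) = (2*F)**2 = 4*F**2)
b(q, U) = 5/4 - q/4
t(j) = 0 (t(j) = 5/4 - 1/4*5 = 5/4 - 5/4 = 0)
M = 1228144897/147783236 (M = 7 - (-7252/(4*122**2) + 11802/(-9929)) = 7 - (-7252/(4*14884) + 11802*(-1/9929)) = 7 - (-7252/59536 - 11802/9929) = 7 - (-7252*1/59536 - 11802/9929) = 7 - (-1813/14884 - 11802/9929) = 7 - 1*(-193662245/147783236) = 7 + 193662245/147783236 = 1228144897/147783236 ≈ 8.3105)
sqrt(t(-3) + M) = sqrt(0 + 1228144897/147783236) = sqrt(1228144897/147783236) = sqrt(12194250682313)/1211338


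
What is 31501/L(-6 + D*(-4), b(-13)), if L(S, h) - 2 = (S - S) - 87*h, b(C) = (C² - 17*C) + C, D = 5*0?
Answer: -31501/32797 ≈ -0.96048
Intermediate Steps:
D = 0
b(C) = C² - 16*C
L(S, h) = 2 - 87*h (L(S, h) = 2 + ((S - S) - 87*h) = 2 + (0 - 87*h) = 2 - 87*h)
31501/L(-6 + D*(-4), b(-13)) = 31501/(2 - (-1131)*(-16 - 13)) = 31501/(2 - (-1131)*(-29)) = 31501/(2 - 87*377) = 31501/(2 - 32799) = 31501/(-32797) = 31501*(-1/32797) = -31501/32797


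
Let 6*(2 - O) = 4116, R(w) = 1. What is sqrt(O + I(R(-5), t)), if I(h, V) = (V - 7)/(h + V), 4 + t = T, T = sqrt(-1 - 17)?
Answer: sqrt(3)*sqrt((2041 - 2049*I*sqrt(2))/(-1 + I*sqrt(2)))/3 ≈ 0.024066 + 26.117*I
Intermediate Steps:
T = 3*I*sqrt(2) (T = sqrt(-18) = 3*I*sqrt(2) ≈ 4.2426*I)
t = -4 + 3*I*sqrt(2) ≈ -4.0 + 4.2426*I
O = -684 (O = 2 - 1/6*4116 = 2 - 686 = -684)
I(h, V) = (-7 + V)/(V + h)
sqrt(O + I(R(-5), t)) = sqrt(-684 + (-7 + (-4 + 3*I*sqrt(2)))/((-4 + 3*I*sqrt(2)) + 1)) = sqrt(-684 + (-11 + 3*I*sqrt(2))/(-3 + 3*I*sqrt(2)))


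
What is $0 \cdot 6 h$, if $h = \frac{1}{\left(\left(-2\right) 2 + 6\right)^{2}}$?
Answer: $0$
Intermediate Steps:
$h = \frac{1}{4}$ ($h = \frac{1}{\left(-4 + 6\right)^{2}} = \frac{1}{2^{2}} = \frac{1}{4} \approx 0.25$)
$0 \cdot 6 h = 0 \cdot 6 \cdot \frac{1}{4} = 0 \cdot \frac{1}{4} = 0$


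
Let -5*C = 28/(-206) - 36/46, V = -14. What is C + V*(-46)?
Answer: 7630356/11845 ≈ 644.18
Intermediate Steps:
C = 2176/11845 (C = -(28/(-206) - 36/46)/5 = -(28*(-1/206) - 36*1/46)/5 = -(-14/103 - 18/23)/5 = -⅕*(-2176/2369) = 2176/11845 ≈ 0.18371)
C + V*(-46) = 2176/11845 - 14*(-46) = 2176/11845 + 644 = 7630356/11845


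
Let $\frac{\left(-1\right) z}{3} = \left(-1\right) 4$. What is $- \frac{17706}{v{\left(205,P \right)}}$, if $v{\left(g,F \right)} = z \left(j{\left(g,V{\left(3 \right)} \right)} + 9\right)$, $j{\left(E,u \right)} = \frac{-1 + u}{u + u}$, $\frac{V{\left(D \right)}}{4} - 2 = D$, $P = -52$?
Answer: $- \frac{59020}{379} \approx -155.73$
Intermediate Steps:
$V{\left(D \right)} = 8 + 4 D$
$j{\left(E,u \right)} = \frac{-1 + u}{2 u}$
$z = 12$ ($z = - 3 \left(\left(-1\right) 4\right) = \left(-3\right) \left(-4\right) = 12$)
$v{\left(g,F \right)} = \frac{1137}{10}$ ($v{\left(g,F \right)} = 12 \left(\frac{-1 + \left(8 + 4 \cdot 3\right)}{2 \left(8 + 4 \cdot 3\right)} + 9\right) = 12 \left(\frac{-1 + \left(8 + 12\right)}{2 \left(8 + 12\right)} + 9\right) = 12 \left(\frac{-1 + 20}{2 \cdot 20} + 9\right) = 12 \left(\frac{1}{2} \cdot \frac{1}{20} \cdot 19 + 9\right) = 12 \left(\frac{19}{40} + 9\right) = 12 \cdot \frac{379}{40} = \frac{1137}{10}$)
$- \frac{17706}{v{\left(205,P \right)}} = - \frac{17706}{\frac{1137}{10}} = \left(-17706\right) \frac{10}{1137} = - \frac{59020}{379}$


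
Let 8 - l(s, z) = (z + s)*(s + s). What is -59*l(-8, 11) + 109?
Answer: -3195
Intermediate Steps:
l(s, z) = 8 - 2*s*(s + z) (l(s, z) = 8 - (z + s)*(s + s) = 8 - (s + z)*2*s = 8 - 2*s*(s + z))
-59*l(-8, 11) + 109 = -59*(8 - 2*(-8)**2 - 2*(-8)*11) + 109 = -59*(8 - 2*64 + 176) + 109 = -59*(8 - 128 + 176) + 109 = -59*56 + 109 = -3304 + 109 = -3195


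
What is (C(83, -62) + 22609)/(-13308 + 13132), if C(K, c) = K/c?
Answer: -127425/992 ≈ -128.45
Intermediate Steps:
(C(83, -62) + 22609)/(-13308 + 13132) = (83/(-62) + 22609)/(-13308 + 13132) = (83*(-1/62) + 22609)/(-176) = (-83/62 + 22609)*(-1/176) = (1401675/62)*(-1/176) = -127425/992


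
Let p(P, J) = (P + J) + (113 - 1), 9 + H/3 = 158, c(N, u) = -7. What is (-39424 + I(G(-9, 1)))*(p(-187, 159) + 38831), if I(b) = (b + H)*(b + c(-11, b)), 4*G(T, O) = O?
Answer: -26426670605/16 ≈ -1.6517e+9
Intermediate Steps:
G(T, O) = O/4
H = 447 (H = -27 + 3*158 = -27 + 474 = 447)
p(P, J) = 112 + J + P (p(P, J) = (J + P) + 112 = 112 + J + P)
I(b) = (-7 + b)*(447 + b) (I(b) = (b + 447)*(b - 7) = (447 + b)*(-7 + b) = (-7 + b)*(447 + b))
(-39424 + I(G(-9, 1)))*(p(-187, 159) + 38831) = (-39424 + (-3129 + ((1/4)*1)**2 + 440*((1/4)*1)))*((112 + 159 - 187) + 38831) = (-39424 + (-3129 + (1/4)**2 + 440*(1/4)))*(84 + 38831) = (-39424 + (-3129 + 1/16 + 110))*38915 = (-39424 - 48303/16)*38915 = -679087/16*38915 = -26426670605/16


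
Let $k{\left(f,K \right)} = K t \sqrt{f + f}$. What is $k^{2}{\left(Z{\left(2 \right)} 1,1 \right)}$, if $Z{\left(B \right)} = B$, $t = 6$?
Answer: $144$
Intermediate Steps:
$k{\left(f,K \right)} = 6 K \sqrt{2} \sqrt{f}$ ($k{\left(f,K \right)} = K 6 \sqrt{f + f} = 6 K \sqrt{2 f} = 6 K \sqrt{2} \sqrt{f}$)
$k^{2}{\left(Z{\left(2 \right)} 1,1 \right)} = \left(6 \cdot 1 \sqrt{2} \sqrt{2 \cdot 1}\right)^{2} = \left(6 \cdot 1 \sqrt{2} \sqrt{2}\right)^{2} = 12^{2} = 144$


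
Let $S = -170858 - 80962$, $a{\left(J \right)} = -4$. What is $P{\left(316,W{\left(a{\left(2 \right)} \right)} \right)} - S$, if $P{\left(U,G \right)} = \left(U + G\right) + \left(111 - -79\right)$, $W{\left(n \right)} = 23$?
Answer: $252349$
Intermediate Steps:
$P{\left(U,G \right)} = 190 + G + U$ ($P{\left(U,G \right)} = \left(G + U\right) + \left(111 + 79\right) = \left(G + U\right) + 190 = 190 + G + U$)
$S = -251820$
$P{\left(316,W{\left(a{\left(2 \right)} \right)} \right)} - S = \left(190 + 23 + 316\right) - -251820 = 529 + 251820 = 252349$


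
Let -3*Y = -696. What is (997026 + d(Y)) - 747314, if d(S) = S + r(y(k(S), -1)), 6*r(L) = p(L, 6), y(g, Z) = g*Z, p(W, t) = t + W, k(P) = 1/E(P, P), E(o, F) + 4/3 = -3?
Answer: 6498571/26 ≈ 2.4995e+5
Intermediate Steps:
E(o, F) = -13/3 (E(o, F) = -4/3 - 3 = -13/3)
k(P) = -3/13 (k(P) = 1/(-13/3) = -3/13)
p(W, t) = W + t
Y = 232 (Y = -1/3*(-696) = 232)
y(g, Z) = Z*g
r(L) = 1 + L/6 (r(L) = (L + 6)/6 = (6 + L)/6 = 1 + L/6)
d(S) = 27/26 + S (d(S) = S + (1 + (-1*(-3/13))/6) = S + (1 + (1/6)*(3/13)) = S + (1 + 1/26) = S + 27/26 = 27/26 + S)
(997026 + d(Y)) - 747314 = (997026 + (27/26 + 232)) - 747314 = (997026 + 6059/26) - 747314 = 25928735/26 - 747314 = 6498571/26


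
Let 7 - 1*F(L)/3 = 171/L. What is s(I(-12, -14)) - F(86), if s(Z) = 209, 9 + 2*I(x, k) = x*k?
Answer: 16681/86 ≈ 193.97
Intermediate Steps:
I(x, k) = -9/2 + k*x/2 (I(x, k) = -9/2 + (x*k)/2 = -9/2 + (k*x)/2 = -9/2 + k*x/2)
F(L) = 21 - 513/L
s(I(-12, -14)) - F(86) = 209 - (21 - 513/86) = 209 - 1*1293/86 = 209 - 1293/86 = 16681/86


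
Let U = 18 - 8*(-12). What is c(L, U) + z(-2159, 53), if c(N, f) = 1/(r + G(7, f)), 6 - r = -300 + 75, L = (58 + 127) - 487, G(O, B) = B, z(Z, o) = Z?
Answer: -744854/345 ≈ -2159.0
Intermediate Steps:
L = -302 (L = 185 - 487 = -302)
U = 114 (U = 18 + 96 = 114)
r = 231 (r = 6 - (-300 + 75) = 6 - 1*(-225) = 6 + 225 = 231)
c(N, f) = 1/(231 + f)
c(L, U) + z(-2159, 53) = 1/(231 + 114) - 2159 = 1/345 - 2159 = -744854/345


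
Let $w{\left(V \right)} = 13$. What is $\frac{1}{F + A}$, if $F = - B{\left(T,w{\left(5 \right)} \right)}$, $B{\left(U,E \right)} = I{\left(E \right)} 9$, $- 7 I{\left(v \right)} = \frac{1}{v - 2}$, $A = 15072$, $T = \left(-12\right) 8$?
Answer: $\frac{77}{1160553} \approx 6.6348 \cdot 10^{-5}$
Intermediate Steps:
$T = -96$
$I{\left(v \right)} = - \frac{1}{7 \left(-2 + v\right)}$ ($I{\left(v \right)} = - \frac{1}{7 \left(v - 2\right)} = - \frac{1}{7 \left(-2 + v\right)}$)
$B{\left(U,E \right)} = - \frac{9}{-14 + 7 E}$ ($B{\left(U,E \right)} = - \frac{1}{-14 + 7 E} 9 = - \frac{9}{-14 + 7 E}$)
$F = \frac{9}{77}$ ($F = - \frac{-9}{-14 + 7 \cdot 13} = - \frac{-9}{-14 + 91} = - \frac{-9}{77} = \left(-1\right) \left(- \frac{9}{77}\right) = \frac{9}{77} \approx 0.11688$)
$\frac{1}{F + A} = \frac{1}{\frac{9}{77} + 15072} = \frac{1}{\frac{1160553}{77}} = \frac{77}{1160553}$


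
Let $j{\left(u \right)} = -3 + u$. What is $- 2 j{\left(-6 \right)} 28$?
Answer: $504$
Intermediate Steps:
$- 2 j{\left(-6 \right)} 28 = - 2 \left(-3 - 6\right) 28 = \left(-2\right) \left(-9\right) 28 = 18 \cdot 28 = 504$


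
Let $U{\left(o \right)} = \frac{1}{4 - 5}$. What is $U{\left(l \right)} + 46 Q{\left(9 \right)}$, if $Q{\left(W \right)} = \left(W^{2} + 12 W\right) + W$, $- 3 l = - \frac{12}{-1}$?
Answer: $9107$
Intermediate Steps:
$l = -4$ ($l = - \frac{\left(-12\right) \frac{1}{-1}}{3} = - \frac{\left(-12\right) \left(-1\right)}{3} = \left(- \frac{1}{3}\right) 12 = -4$)
$U{\left(o \right)} = -1$ ($U{\left(o \right)} = \frac{1}{-1} = -1$)
$Q{\left(W \right)} = W^{2} + 13 W$
$U{\left(l \right)} + 46 Q{\left(9 \right)} = -1 + 46 \cdot 9 \left(13 + 9\right) = -1 + 46 \cdot 9 \cdot 22 = -1 + 46 \cdot 198 = -1 + 9108 = 9107$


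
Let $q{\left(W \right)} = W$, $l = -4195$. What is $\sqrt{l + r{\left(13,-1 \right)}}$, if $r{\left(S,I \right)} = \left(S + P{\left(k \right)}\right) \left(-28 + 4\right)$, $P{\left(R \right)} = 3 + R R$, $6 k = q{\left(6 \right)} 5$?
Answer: $i \sqrt{5179} \approx 71.965 i$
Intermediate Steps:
$k = 5$ ($k = \frac{6 \cdot 5}{6} = \frac{1}{6} \cdot 30 = 5$)
$P{\left(R \right)} = 3 + R^{2}$
$r{\left(S,I \right)} = -672 - 24 S$ ($r{\left(S,I \right)} = \left(S + \left(3 + 5^{2}\right)\right) \left(-28 + 4\right) = \left(S + \left(3 + 25\right)\right) \left(-24\right) = \left(S + 28\right) \left(-24\right) = \left(28 + S\right) \left(-24\right) = -672 - 24 S$)
$\sqrt{l + r{\left(13,-1 \right)}} = \sqrt{-4195 - 984} = \sqrt{-5179} = i \sqrt{5179}$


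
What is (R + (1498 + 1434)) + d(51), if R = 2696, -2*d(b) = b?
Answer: 11205/2 ≈ 5602.5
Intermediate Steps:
d(b) = -b/2
(R + (1498 + 1434)) + d(51) = (2696 + (1498 + 1434)) - ½*51 = (2696 + 2932) - 51/2 = 5628 - 51/2 = 11205/2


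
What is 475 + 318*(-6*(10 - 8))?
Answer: -3341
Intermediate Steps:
475 + 318*(-6*(10 - 8)) = 475 + 318*(-6*2) = 475 + 318*(-12) = 475 - 3816 = -3341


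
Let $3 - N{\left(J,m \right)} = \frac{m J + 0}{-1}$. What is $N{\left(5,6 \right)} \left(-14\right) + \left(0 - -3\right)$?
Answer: $-459$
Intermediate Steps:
$N{\left(J,m \right)} = 3 + J m$ ($N{\left(J,m \right)} = 3 - \frac{m J + 0}{-1} = 3 - \left(J m + 0\right) \left(-1\right) = 3 - J m \left(-1\right) = 3 - - J m = 3 + J m$)
$N{\left(5,6 \right)} \left(-14\right) + \left(0 - -3\right) = \left(3 + 5 \cdot 6\right) \left(-14\right) + \left(0 - -3\right) = \left(3 + 30\right) \left(-14\right) + \left(0 + 3\right) = 33 \left(-14\right) + 3 = -462 + 3 = -459$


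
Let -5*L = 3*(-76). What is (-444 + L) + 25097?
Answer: 123493/5 ≈ 24699.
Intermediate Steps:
L = 228/5 (L = -3*(-76)/5 = -⅕*(-228) = 228/5 ≈ 45.600)
(-444 + L) + 25097 = (-444 + 228/5) + 25097 = -1992/5 + 25097 = 123493/5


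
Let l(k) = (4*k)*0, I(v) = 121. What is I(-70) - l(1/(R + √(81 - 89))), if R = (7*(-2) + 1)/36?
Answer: 121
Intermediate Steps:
R = -13/36 (R = (-14 + 1)*(1/36) = -13*1/36 = -13/36 ≈ -0.36111)
l(k) = 0
I(-70) - l(1/(R + √(81 - 89))) = 121 - 1*0 = 121 + 0 = 121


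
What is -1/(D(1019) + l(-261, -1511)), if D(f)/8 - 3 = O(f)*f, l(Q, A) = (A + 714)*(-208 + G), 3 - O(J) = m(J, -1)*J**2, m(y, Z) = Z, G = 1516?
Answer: -1/8463700876 ≈ -1.1815e-10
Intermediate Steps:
O(J) = 3 + J**2 (O(J) = 3 - (-1)*J**2 = 3 + J**2)
l(Q, A) = 933912 + 1308*A (l(Q, A) = (A + 714)*(-208 + 1516) = (714 + A)*1308 = 933912 + 1308*A)
D(f) = 24 + 8*f*(3 + f**2) (D(f) = 24 + 8*((3 + f**2)*f) = 24 + 8*(f*(3 + f**2)) = 24 + 8*f*(3 + f**2))
-1/(D(1019) + l(-261, -1511)) = -1/((24 + 8*1019**3 + 24*1019) + (933912 + 1308*(-1511))) = -1/((24 + 8*1058089859 + 24456) + (933912 - 1976388)) = -1/((24 + 8464718872 + 24456) - 1042476) = -1/(8464743352 - 1042476) = -1/8463700876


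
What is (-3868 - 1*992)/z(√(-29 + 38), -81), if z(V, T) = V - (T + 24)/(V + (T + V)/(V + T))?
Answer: -6480/23 ≈ -281.74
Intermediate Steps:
z(V, T) = V - (24 + T)/(1 + V) (z(V, T) = V - (24 + T)/(V + (T + V)/(T + V)) = V - (24 + T)/(V + 1) = V - (24 + T)/(1 + V))
(-3868 - 1*992)/z(√(-29 + 38), -81) = (-3868 - 1*992)/(((-24 + √(-29 + 38) + (√(-29 + 38))² - 1*(-81))/(1 + √(-29 + 38)))) = (-3868 - 992)/(((-24 + √9 + (√9)² + 81)/(1 + √9))) = -4860*(1 + 3)/(-24 + 3 + 3² + 81) = -4860*4/(-24 + 3 + 9 + 81) = -4860/((¼)*69) = -4860/69/4 = -4860*4/69 = -6480/23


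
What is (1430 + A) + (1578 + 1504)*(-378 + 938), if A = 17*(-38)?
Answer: 1726704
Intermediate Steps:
A = -646
(1430 + A) + (1578 + 1504)*(-378 + 938) = (1430 - 646) + (1578 + 1504)*(-378 + 938) = 784 + 3082*560 = 784 + 1725920 = 1726704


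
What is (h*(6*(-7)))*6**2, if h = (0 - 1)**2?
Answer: -1512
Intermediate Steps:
h = 1 (h = (-1)**2 = 1)
(h*(6*(-7)))*6**2 = (1*(6*(-7)))*6**2 = (1*(-42))*36 = -42*36 = -1512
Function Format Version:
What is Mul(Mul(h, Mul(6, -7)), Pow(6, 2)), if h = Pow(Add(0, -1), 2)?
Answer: -1512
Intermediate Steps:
h = 1 (h = Pow(-1, 2) = 1)
Mul(Mul(h, Mul(6, -7)), Pow(6, 2)) = Mul(Mul(1, Mul(6, -7)), Pow(6, 2)) = Mul(Mul(1, -42), 36) = Mul(-42, 36) = -1512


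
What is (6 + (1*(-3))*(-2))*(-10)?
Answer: -120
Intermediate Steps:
(6 + (1*(-3))*(-2))*(-10) = (6 - 3*(-2))*(-10) = (6 + 6)*(-10) = 12*(-10) = -120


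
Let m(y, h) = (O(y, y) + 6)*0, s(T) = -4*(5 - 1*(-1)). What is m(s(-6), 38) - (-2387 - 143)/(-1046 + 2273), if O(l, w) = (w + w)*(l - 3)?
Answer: 2530/1227 ≈ 2.0619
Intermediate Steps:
s(T) = -24 (s(T) = -4*(5 + 1) = -4*6 = -24)
O(l, w) = 2*w*(-3 + l) (O(l, w) = (2*w)*(-3 + l) = 2*w*(-3 + l))
m(y, h) = 0 (m(y, h) = (2*y*(-3 + y) + 6)*0 = (6 + 2*y*(-3 + y))*0 = 0)
m(s(-6), 38) - (-2387 - 143)/(-1046 + 2273) = 0 - (-2387 - 143)/(-1046 + 2273) = 0 - (-2530)/1227 = 0 - 1*(-2530/1227) = 0 + 2530/1227 = 2530/1227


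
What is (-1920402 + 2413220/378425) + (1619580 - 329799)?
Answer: -47728067741/75685 ≈ -6.3062e+5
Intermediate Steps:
(-1920402 + 2413220/378425) + (1619580 - 329799) = (-1920402 + 2413220*(1/378425)) + 1289781 = (-1920402 + 482644/75685) + 1289781 = -145345142726/75685 + 1289781 = -47728067741/75685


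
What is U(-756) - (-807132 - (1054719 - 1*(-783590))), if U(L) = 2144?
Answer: 2647585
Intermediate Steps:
U(-756) - (-807132 - (1054719 - 1*(-783590))) = 2144 - (-807132 - (1054719 - 1*(-783590))) = 2144 - (-807132 - (1054719 + 783590)) = 2144 - (-807132 - 1*1838309) = 2144 - (-807132 - 1838309) = 2144 - 1*(-2645441) = 2144 + 2645441 = 2647585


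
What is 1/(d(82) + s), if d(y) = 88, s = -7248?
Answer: -1/7160 ≈ -0.00013966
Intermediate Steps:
1/(d(82) + s) = 1/(88 - 7248) = 1/(-7160) = -1/7160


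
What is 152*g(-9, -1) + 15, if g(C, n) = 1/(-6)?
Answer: -31/3 ≈ -10.333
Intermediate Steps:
g(C, n) = -⅙
152*g(-9, -1) + 15 = 152*(-⅙) + 15 = -76/3 + 15 = -31/3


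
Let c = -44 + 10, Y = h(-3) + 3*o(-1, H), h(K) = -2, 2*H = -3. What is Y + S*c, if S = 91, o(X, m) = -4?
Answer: -3108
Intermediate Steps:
H = -3/2 (H = (½)*(-3) = -3/2 ≈ -1.5000)
Y = -14 (Y = -2 + 3*(-4) = -2 - 12 = -14)
c = -34
Y + S*c = -14 + 91*(-34) = -14 - 3094 = -3108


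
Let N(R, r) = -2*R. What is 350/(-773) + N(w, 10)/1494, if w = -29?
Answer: -239033/577431 ≈ -0.41396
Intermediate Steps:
350/(-773) + N(w, 10)/1494 = 350/(-773) - 2*(-29)/1494 = 350*(-1/773) + 58*(1/1494) = -350/773 + 29/747 = -239033/577431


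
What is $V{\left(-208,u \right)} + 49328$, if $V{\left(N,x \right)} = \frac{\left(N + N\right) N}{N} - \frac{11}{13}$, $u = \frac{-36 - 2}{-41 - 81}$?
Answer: $\frac{635845}{13} \approx 48911.0$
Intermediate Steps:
$u = \frac{19}{61}$ ($u = - \frac{38}{-122} = \left(-38\right) \left(- \frac{1}{122}\right) = \frac{19}{61} \approx 0.31148$)
$V{\left(N,x \right)} = - \frac{11}{13} + 2 N$ ($V{\left(N,x \right)} = \frac{2 N N}{N} - \frac{11}{13} = \frac{2 N^{2}}{N} - \frac{11}{13} = 2 N - \frac{11}{13} = - \frac{11}{13} + 2 N$)
$V{\left(-208,u \right)} + 49328 = \left(- \frac{11}{13} + 2 \left(-208\right)\right) + 49328 = \left(- \frac{11}{13} - 416\right) + 49328 = - \frac{5419}{13} + 49328 = \frac{635845}{13}$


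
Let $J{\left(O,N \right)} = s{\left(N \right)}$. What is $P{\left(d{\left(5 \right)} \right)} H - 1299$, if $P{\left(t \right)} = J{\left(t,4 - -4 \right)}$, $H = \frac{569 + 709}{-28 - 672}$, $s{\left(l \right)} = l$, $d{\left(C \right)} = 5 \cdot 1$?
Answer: $- \frac{229881}{175} \approx -1313.6$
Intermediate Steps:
$d{\left(C \right)} = 5$
$H = - \frac{639}{350}$ ($H = \frac{1278}{-700} = 1278 \left(- \frac{1}{700}\right) = - \frac{639}{350} \approx -1.8257$)
$J{\left(O,N \right)} = N$
$P{\left(t \right)} = 8$ ($P{\left(t \right)} = 4 - -4 = 4 + 4 = 8$)
$P{\left(d{\left(5 \right)} \right)} H - 1299 = 8 \left(- \frac{639}{350}\right) - 1299 = - \frac{2556}{175} - 1299 = - \frac{229881}{175}$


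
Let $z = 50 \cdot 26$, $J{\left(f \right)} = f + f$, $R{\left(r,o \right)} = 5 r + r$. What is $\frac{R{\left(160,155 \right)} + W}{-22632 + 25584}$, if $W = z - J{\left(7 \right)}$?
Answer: $\frac{1123}{1476} \approx 0.76084$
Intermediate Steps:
$R{\left(r,o \right)} = 6 r$
$J{\left(f \right)} = 2 f$
$z = 1300$
$W = 1286$ ($W = 1300 - 2 \cdot 7 = 1300 - 14 = 1286$)
$\frac{R{\left(160,155 \right)} + W}{-22632 + 25584} = \frac{6 \cdot 160 + 1286}{-22632 + 25584} = \frac{960 + 1286}{2952} = 2246 \cdot \frac{1}{2952} = \frac{1123}{1476}$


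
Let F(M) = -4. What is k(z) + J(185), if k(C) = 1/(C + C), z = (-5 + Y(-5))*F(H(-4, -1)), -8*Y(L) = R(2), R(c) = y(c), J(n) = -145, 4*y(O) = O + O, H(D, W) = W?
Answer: -5944/41 ≈ -144.98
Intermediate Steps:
y(O) = O/2 (y(O) = (O + O)/4 = (2*O)/4 = O/2)
R(c) = c/2
Y(L) = -⅛ (Y(L) = -2/16 = -⅛*1 = -⅛)
z = 41/2 (z = (-5 - ⅛)*(-4) = -41/8*(-4) = 41/2 ≈ 20.500)
k(C) = 1/(2*C)
k(z) + J(185) = 1/(2*(41/2)) - 145 = (½)*(2/41) - 145 = 1/41 - 145 = -5944/41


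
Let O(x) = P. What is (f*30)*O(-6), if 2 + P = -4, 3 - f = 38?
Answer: 6300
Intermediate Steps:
f = -35 (f = 3 - 1*38 = 3 - 38 = -35)
P = -6 (P = -2 - 4 = -6)
O(x) = -6
(f*30)*O(-6) = -35*30*(-6) = -1050*(-6) = 6300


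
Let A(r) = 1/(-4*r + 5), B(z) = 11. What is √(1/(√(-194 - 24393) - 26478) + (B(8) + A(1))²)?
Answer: √((3812831 - 144*I*√24587)/(26478 - I*√24587)) ≈ 12.0 - 0.e-8*I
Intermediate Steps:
A(r) = 1/(5 - 4*r)
√(1/(√(-194 - 24393) - 26478) + (B(8) + A(1))²) = √(1/(√(-194 - 24393) - 26478) + (11 - 1/(-5 + 4*1))²) = √(1/(√(-24587) - 26478) + (11 - 1/(-5 + 4))²) = √(1/(I*√24587 - 26478) + (11 - 1/(-1))²) = √(1/(-26478 + I*√24587) + (11 - 1*(-1))²) = √(1/(-26478 + I*√24587) + (11 + 1)²) = √(1/(-26478 + I*√24587) + 12²) = √(1/(-26478 + I*√24587) + 144) = √(144 + 1/(-26478 + I*√24587))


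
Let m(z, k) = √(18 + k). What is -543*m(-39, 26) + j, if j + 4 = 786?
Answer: 782 - 1086*√11 ≈ -2819.9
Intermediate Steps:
j = 782 (j = -4 + 786 = 782)
-543*m(-39, 26) + j = -543*√(18 + 26) + 782 = -1086*√11 + 782 = 782 - 1086*√11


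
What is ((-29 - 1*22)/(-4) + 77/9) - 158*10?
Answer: -56113/36 ≈ -1558.7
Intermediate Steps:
((-29 - 1*22)/(-4) + 77/9) - 158*10 = ((-29 - 22)*(-1/4) + 77*(1/9)) - 1580 = (-51*(-1/4) + 77/9) - 1580 = (51/4 + 77/9) - 1580 = 767/36 - 1580 = -56113/36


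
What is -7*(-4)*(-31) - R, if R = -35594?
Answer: 34726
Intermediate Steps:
-7*(-4)*(-31) - R = -7*(-4)*(-31) - 1*(-35594) = 28*(-31) + 35594 = -868 + 35594 = 34726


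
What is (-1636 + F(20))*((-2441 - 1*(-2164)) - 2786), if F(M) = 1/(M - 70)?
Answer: 250556463/50 ≈ 5.0111e+6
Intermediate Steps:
F(M) = 1/(-70 + M)
(-1636 + F(20))*((-2441 - 1*(-2164)) - 2786) = (-1636 + 1/(-70 + 20))*((-2441 - 1*(-2164)) - 2786) = (-1636 + 1/(-50))*((-2441 + 2164) - 2786) = (-1636 - 1/50)*(-277 - 2786) = -81801/50*(-3063) = 250556463/50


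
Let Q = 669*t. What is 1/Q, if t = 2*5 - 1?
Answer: 1/6021 ≈ 0.00016609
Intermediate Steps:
t = 9 (t = 10 - 1 = 9)
Q = 6021 (Q = 669*9 = 6021)
1/Q = 1/6021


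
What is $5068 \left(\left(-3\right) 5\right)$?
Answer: $-76020$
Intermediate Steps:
$5068 \left(\left(-3\right) 5\right) = 5068 \left(-15\right) = -76020$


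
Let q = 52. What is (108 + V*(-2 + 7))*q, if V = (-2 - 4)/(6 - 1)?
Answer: 5304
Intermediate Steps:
V = -6/5 ≈ -1.2000
(108 + V*(-2 + 7))*q = (108 - 6*(-2 + 7)/5)*52 = (108 - 6/5*5)*52 = (108 - 6)*52 = 102*52 = 5304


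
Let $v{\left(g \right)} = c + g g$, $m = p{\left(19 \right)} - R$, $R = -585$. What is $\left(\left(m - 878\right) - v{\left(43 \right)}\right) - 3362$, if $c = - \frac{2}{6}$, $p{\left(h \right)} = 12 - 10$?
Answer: $- \frac{16505}{3} \approx -5501.7$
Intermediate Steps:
$p{\left(h \right)} = 2$ ($p{\left(h \right)} = 12 - 10 = 2$)
$c = - \frac{1}{3}$ ($c = \left(-2\right) \frac{1}{6} = - \frac{1}{3} \approx -0.33333$)
$m = 587$ ($m = 2 - -585 = 2 + 585 = 587$)
$v{\left(g \right)} = - \frac{1}{3} + g^{2}$ ($v{\left(g \right)} = - \frac{1}{3} + g g = - \frac{1}{3} + g^{2}$)
$\left(\left(m - 878\right) - v{\left(43 \right)}\right) - 3362 = \left(\left(587 - 878\right) - \left(- \frac{1}{3} + 43^{2}\right)\right) - 3362 = \left(-291 - \left(- \frac{1}{3} + 1849\right)\right) - 3362 = \left(-291 - \frac{5546}{3}\right) - 3362 = - \frac{6419}{3} - 3362 = - \frac{16505}{3}$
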